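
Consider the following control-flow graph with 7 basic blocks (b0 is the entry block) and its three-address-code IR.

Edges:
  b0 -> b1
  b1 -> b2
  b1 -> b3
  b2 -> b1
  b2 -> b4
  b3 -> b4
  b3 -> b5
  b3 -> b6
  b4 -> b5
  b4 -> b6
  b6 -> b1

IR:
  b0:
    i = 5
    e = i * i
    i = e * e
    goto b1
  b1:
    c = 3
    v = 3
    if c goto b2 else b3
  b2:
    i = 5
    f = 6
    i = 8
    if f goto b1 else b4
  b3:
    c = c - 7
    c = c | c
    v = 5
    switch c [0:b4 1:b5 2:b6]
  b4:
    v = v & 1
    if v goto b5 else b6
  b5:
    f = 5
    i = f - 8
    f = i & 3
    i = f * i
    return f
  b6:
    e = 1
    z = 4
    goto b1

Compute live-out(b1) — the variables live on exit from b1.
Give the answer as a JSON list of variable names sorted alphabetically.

Answer: ["c", "v"]

Working:
Per-block:
  b0 def {e,i} use ∅
  b1 def {c,v} use ∅
  b2 def {f,i} use ∅
  b3 def {c,v} use {c}
  b4 def {v} use {v}
  b5 def {f,i} use ∅
  b6 def {e,z} use ∅

Backward fixpoint:
  b0: in=∅ out=∅
  b1: in=∅ out={c,v}
  b2: in={v} out={v}
  b3: in={c} out={v}
  b4: in={v} out=∅
  b5: in=∅ out=∅
  b6: in=∅ out=∅

live-out(b1) = ["c", "v"]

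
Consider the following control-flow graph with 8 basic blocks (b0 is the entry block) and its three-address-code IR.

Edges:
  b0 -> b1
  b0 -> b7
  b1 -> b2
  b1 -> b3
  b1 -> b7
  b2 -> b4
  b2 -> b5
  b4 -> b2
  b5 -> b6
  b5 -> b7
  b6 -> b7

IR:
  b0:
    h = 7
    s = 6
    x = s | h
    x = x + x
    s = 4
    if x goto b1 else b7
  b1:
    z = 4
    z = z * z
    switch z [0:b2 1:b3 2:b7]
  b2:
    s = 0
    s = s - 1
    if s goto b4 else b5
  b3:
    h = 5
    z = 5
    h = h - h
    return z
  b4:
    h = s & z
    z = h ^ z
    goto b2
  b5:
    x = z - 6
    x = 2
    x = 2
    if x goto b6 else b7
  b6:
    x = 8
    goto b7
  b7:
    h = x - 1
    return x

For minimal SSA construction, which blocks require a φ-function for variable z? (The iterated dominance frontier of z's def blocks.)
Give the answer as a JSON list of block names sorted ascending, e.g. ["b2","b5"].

idom tree: b1←b0 b2←b1 b3←b1 b4←b2 b5←b2 b6←b5 b7←b0
Dom at joins:
  b2: preds {b1,b4}: {b0,b1} ∩ {b0,b1,b2,b4} = {b0,b1}; idom=b1
  b7: preds {b0,b1,b5,b6}: {b0} ∩ {b0,b1} ∩ {b0,b1,b2,b5} ∩ {b0,b1,b2,b5,b6} = {b0}; idom=b0

DF derivation:
  join b2 pred b1: · stop@b1
  join b2 pred b4: b4→b2 stop@b1
  join b7 pred b0: · stop@b0
  join b7 pred b1: b1 stop@b0
  join b7 pred b5: b5→b2→b1 stop@b0
  join b7 pred b6: b6→b5→b2→b1 stop@b0
  DF(b0)=∅
  DF(b1)={b7}
  DF(b2)={b2,b7}
  DF(b3)=∅
  DF(b4)={b2}
  DF(b5)={b7}
  DF(b6)={b7}
  DF(b7)=∅

φ for z: defs {b1,b3,b4}
  DF⁺ = {b2,b7}

Answer: ["b2", "b7"]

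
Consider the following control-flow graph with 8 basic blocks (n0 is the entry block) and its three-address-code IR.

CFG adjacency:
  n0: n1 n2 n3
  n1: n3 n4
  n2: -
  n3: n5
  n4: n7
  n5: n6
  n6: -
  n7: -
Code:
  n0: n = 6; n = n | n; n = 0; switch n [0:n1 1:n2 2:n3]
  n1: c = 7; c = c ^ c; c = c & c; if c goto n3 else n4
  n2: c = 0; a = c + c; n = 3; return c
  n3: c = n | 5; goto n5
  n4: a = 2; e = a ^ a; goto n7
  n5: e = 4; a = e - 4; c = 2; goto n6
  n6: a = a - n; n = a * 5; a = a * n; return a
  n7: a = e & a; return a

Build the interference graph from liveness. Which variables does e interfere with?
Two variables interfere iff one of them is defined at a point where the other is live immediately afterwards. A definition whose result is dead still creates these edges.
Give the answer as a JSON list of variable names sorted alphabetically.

Block summaries:
  n0: def={n} ue=∅
  n1: def={c} ue=∅
  n2: def={a,c,n} ue=∅
  n3: def={c} ue={n}
  n4: def={a,e} ue=∅
  n5: def={a,c,e} ue=∅
  n6: def={a,n} ue={a,n}
  n7: def={a} ue={a,e}

Backward fixpoint:
  n0: in=∅ out={n}
  n1: in={n} out={n}
  n2: in=∅ out=∅
  n3: in={n} out={n}
  n4: in=∅ out={a,e}
  n5: in={n} out={a,n}
  n6: in={a,n} out=∅
  n7: in={a,e} out=∅

Interfere edges:
  a — {c,e,n}
  c — {a,n}
  e — {a,n}
  n — {a,c,e}

N(e) = ["a", "n"]

Answer: ["a", "n"]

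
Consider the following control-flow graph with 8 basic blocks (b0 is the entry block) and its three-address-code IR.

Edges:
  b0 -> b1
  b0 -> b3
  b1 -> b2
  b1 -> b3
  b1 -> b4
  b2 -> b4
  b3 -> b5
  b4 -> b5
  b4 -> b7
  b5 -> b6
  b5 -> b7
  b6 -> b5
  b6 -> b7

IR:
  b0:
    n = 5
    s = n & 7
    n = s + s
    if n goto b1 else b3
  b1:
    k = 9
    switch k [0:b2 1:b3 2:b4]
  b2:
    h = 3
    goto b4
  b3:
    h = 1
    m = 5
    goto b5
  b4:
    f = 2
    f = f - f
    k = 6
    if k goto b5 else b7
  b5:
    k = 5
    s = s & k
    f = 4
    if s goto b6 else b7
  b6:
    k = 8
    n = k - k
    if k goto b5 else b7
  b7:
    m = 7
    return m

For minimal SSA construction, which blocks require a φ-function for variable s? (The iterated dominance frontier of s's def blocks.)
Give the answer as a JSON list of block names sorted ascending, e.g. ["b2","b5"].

Answer: ["b5", "b7"]

Working:
idom tree: b1←b0 b2←b1 b3←b0 b4←b1 b5←b0 b6←b5 b7←b0
Dom at joins:
  b3: preds {b0,b1}: {b0} ∩ {b0,b1} = {b0}; idom=b0
  b4: preds {b1,b2}: {b0,b1} ∩ {b0,b1,b2} = {b0,b1}; idom=b1
  b5: preds {b3,b4,b6}: {b0,b3} ∩ {b0,b1,b4} ∩ {b0,b5,b6} = {b0}; idom=b0
  b7: preds {b4,b5,b6}: {b0,b1,b4} ∩ {b0,b5} ∩ {b0,b5,b6} = {b0}; idom=b0

DF derivation:
  join b3 pred b0: · stop@b0
  join b3 pred b1: b1 stop@b0
  join b4 pred b1: · stop@b1
  join b4 pred b2: b2 stop@b1
  join b5 pred b3: b3 stop@b0
  join b5 pred b4: b4→b1 stop@b0
  join b5 pred b6: b6→b5 stop@b0
  join b7 pred b4: b4→b1 stop@b0
  join b7 pred b5: b5 stop@b0
  join b7 pred b6: b6→b5 stop@b0
  b0 → ∅
  b1 → {b3,b5,b7}
  b2 → {b4}
  b3 → {b5}
  b4 → {b5,b7}
  b5 → {b5,b7}
  b6 → {b5,b7}
  b7 → ∅

φ for s: defs {b0,b5}
  DF⁺ = {b5,b7}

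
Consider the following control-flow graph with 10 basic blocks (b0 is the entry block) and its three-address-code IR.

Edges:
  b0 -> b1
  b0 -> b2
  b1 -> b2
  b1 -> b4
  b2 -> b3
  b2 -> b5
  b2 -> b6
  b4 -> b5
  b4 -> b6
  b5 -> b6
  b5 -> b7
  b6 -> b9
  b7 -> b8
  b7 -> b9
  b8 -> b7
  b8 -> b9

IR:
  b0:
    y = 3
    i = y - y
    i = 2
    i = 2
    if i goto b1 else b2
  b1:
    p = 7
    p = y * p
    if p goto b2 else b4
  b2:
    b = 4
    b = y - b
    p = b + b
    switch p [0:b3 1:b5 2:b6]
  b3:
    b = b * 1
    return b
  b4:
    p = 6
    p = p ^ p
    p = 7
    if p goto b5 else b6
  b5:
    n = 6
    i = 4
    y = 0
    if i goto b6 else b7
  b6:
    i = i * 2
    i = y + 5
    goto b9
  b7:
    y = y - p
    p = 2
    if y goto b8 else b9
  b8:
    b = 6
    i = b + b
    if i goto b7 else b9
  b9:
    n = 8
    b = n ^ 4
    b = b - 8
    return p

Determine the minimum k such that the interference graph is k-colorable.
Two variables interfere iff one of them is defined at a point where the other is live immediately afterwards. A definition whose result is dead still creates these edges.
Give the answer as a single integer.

Answer: 4

Working:
def/use:
  b0 def {i,y} use ∅
  b1 def {p} use {y}
  b2 def {b,p} use {y}
  b3 def {b} use {b}
  b4 def {p} use ∅
  b5 def {i,n,y} use ∅
  b6 def {i} use {i,y}
  b7 def {p,y} use {p,y}
  b8 def {b,i} use ∅
  b9 def {b,n} use {p}

Liveness:
  b0 li=∅ lo={i,y}
  b1 li={i,y} lo={i,y}
  b2 li={i,y} lo={b,i,p,y}
  b3 li={b} lo=∅
  b4 li={i,y} lo={i,p,y}
  b5 li={p} lo={i,p,y}
  b6 li={i,p,y} lo={p}
  b7 li={p,y} lo={p,y}
  b8 li={p,y} lo={p,y}
  b9 li={p} lo=∅

Interfere edges:
  b: {i,p,y}
  i: {b,p,y}
  n: {p}
  p: {b,i,n,y}
  y: {b,i,p}

Chromatic number:
  lower bound: {b,i,p,y} mutually conflict ⇒ χ ≥ 4
  assign b→c1 i→c2 n→c1 p→c0 y→c3 — no edge inside a register ⇒ χ ≤ 4
  χ = 4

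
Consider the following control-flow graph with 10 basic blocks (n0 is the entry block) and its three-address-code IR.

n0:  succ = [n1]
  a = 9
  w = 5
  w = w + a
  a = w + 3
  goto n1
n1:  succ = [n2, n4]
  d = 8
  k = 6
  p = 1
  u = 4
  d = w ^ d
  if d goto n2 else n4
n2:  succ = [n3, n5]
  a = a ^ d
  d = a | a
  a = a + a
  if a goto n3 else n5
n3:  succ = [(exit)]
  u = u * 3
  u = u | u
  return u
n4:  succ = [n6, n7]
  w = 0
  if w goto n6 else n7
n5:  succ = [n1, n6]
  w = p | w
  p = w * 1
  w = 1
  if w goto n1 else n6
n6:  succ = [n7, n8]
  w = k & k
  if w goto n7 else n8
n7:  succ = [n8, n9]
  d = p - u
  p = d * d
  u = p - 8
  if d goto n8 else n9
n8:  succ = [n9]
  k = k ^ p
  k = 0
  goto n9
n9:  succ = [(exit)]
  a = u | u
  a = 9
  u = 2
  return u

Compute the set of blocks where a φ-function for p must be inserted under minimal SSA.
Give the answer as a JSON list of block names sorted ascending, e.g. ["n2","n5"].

idom tree: n1←n0 n2←n1 n3←n2 n4←n1 n5←n2 n6←n1 n7←n1 n8←n1 n9←n1
Dom at joins:
  n1: preds {n0,n5}: {n0} ∩ {n0,n1,n2,n5} = {n0}; idom=n0
  n6: preds {n4,n5}: {n0,n1,n4} ∩ {n0,n1,n2,n5} = {n0,n1}; idom=n1
  n7: preds {n4,n6}: {n0,n1,n4} ∩ {n0,n1,n6} = {n0,n1}; idom=n1
  n8: preds {n6,n7}: {n0,n1,n6} ∩ {n0,n1,n7} = {n0,n1}; idom=n1
  n9: preds {n7,n8}: {n0,n1,n7} ∩ {n0,n1,n8} = {n0,n1}; idom=n1

DF derivation:
  n1←n0: walk · to n0
  n1←n5: walk n5→n2→n1 to n0
  n6←n4: walk n4 to n1
  n6←n5: walk n5→n2 to n1
  n7←n4: walk n4 to n1
  n7←n6: walk n6 to n1
  n8←n6: walk n6 to n1
  n8←n7: walk n7 to n1
  n9←n7: walk n7 to n1
  n9←n8: walk n8 to n1
  DF(n0)=∅
  DF(n1)={n1}
  DF(n2)={n1,n6}
  DF(n3)=∅
  DF(n4)={n6,n7}
  DF(n5)={n1,n6}
  DF(n6)={n7,n8}
  DF(n7)={n8,n9}
  DF(n8)={n9}
  DF(n9)=∅

φ for p: defs {n1,n5,n7}
  DF⁺ = {n1,n6,n7,n8,n9}

Answer: ["n1", "n6", "n7", "n8", "n9"]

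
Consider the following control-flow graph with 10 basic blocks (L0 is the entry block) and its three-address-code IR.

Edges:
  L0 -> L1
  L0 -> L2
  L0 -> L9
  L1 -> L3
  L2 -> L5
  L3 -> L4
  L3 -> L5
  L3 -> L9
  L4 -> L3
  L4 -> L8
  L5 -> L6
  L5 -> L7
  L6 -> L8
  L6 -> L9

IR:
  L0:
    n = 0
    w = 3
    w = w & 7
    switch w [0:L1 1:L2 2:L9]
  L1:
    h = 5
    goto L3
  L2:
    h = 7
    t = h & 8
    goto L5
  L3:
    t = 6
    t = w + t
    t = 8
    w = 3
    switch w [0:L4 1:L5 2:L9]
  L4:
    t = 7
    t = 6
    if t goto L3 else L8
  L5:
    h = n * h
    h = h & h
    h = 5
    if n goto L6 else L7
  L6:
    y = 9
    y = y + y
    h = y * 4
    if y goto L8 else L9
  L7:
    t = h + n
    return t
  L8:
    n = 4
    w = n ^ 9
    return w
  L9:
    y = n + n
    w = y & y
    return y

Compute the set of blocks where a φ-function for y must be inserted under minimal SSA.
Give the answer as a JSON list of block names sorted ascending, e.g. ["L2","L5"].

idom tree: L1←L0 L2←L0 L3←L1 L4←L3 L5←L0 L6←L5 L7←L5 L8←L0 L9←L0
Dom at joins:
  L3: preds {L1,L4}: {L0,L1} ∩ {L0,L1,L3,L4} = {L0,L1}; idom=L1
  L5: preds {L2,L3}: {L0,L2} ∩ {L0,L1,L3} = {L0}; idom=L0
  L8: preds {L4,L6}: {L0,L1,L3,L4} ∩ {L0,L5,L6} = {L0}; idom=L0
  L9: preds {L0,L3,L6}: {L0} ∩ {L0,L1,L3} ∩ {L0,L5,L6} = {L0}; idom=L0

Frontier:
  L3←L1: walk · to L1
  L3←L4: walk L4→L3 to L1
  L5←L2: walk L2 to L0
  L5←L3: walk L3→L1 to L0
  L8←L4: walk L4→L3→L1 to L0
  L8←L6: walk L6→L5 to L0
  L9←L0: walk · to L0
  L9←L3: walk L3→L1 to L0
  L9←L6: walk L6→L5 to L0
  L0: DF=∅
  L1: DF={L5,L8,L9}
  L2: DF={L5}
  L3: DF={L3,L5,L8,L9}
  L4: DF={L3,L8}
  L5: DF={L8,L9}
  L6: DF={L8,L9}
  L7: DF=∅
  L8: DF=∅
  L9: DF=∅

φ for y: defs {L6,L9}
  DF⁺ = {L8,L9}

Answer: ["L8", "L9"]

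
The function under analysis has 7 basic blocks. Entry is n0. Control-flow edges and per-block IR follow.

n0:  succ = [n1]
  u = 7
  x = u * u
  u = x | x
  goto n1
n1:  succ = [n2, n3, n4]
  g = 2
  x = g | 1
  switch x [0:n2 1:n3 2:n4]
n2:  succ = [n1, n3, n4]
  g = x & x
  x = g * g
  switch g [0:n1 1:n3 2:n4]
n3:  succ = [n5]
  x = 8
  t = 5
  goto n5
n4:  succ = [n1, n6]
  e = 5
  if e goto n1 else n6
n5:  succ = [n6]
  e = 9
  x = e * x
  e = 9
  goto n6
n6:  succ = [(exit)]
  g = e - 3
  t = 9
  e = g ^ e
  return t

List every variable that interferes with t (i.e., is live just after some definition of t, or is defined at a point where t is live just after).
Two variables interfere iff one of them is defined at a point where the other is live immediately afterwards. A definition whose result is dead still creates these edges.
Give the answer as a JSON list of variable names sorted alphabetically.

Block summaries:
  n0 def {u,x} use ∅
  n1 def {g,x} use ∅
  n2 def {g,x} use {x}
  n3 def {t,x} use ∅
  n4 def {e} use ∅
  n5 def {e,x} use {x}
  n6 def {e,g,t} use {e}

Live sets:
  n0: in=∅ out=∅
  n1: in=∅ out={x}
  n2: in={x} out=∅
  n3: in=∅ out={x}
  n4: in=∅ out={e}
  n5: in={x} out={e}
  n6: in={e} out=∅

Interfere edges:
  e↔{g,t,x}
  g↔{e,t,x}
  t↔{e,g,x}
  u↔∅
  x↔{e,g,t}

N(t) = ["e", "g", "x"]

Answer: ["e", "g", "x"]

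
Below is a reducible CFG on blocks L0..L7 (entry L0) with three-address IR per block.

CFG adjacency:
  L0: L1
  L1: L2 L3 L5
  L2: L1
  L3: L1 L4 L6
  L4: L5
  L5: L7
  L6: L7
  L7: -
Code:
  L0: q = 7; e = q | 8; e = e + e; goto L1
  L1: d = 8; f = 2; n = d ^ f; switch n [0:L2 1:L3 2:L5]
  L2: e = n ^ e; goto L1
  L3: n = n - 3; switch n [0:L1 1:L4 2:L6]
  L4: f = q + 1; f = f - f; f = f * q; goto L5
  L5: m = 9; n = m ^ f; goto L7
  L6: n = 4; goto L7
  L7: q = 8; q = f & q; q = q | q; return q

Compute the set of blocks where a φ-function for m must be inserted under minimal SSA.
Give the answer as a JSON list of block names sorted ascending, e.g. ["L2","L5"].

idom tree: L1←L0 L2←L1 L3←L1 L4←L3 L5←L1 L6←L3 L7←L1
Dom∩ at merges:
  L1: preds {L0,L2,L3}: {L0} ∩ {L0,L1,L2} ∩ {L0,L1,L3} = {L0}; idom=L0
  L5: preds {L1,L4}: {L0,L1} ∩ {L0,L1,L3,L4} = {L0,L1}; idom=L1
  L7: preds {L5,L6}: {L0,L1,L5} ∩ {L0,L1,L3,L6} = {L0,L1}; idom=L1

DF walk-up:
  join L1 pred L0: · stop@L0
  join L1 pred L2: L2→L1 stop@L0
  join L1 pred L3: L3→L1 stop@L0
  join L5 pred L1: · stop@L1
  join L5 pred L4: L4→L3 stop@L1
  join L7 pred L5: L5 stop@L1
  join L7 pred L6: L6→L3 stop@L1
  L0: DF=∅
  L1: DF={L1}
  L2: DF={L1}
  L3: DF={L1,L5,L7}
  L4: DF={L5}
  L5: DF={L7}
  L6: DF={L7}
  L7: DF=∅

φ for m: defs {L5}
  DF⁺ = {L7}

Answer: ["L7"]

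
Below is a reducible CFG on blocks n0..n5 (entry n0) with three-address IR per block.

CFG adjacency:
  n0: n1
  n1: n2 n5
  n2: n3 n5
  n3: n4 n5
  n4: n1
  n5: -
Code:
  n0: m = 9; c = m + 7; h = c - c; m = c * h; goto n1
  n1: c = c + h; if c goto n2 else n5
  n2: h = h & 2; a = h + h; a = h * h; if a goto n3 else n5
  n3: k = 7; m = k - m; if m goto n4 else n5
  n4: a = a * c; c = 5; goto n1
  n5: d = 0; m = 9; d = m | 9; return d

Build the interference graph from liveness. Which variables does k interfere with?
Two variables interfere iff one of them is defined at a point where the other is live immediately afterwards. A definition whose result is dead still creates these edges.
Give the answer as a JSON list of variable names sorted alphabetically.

Answer: ["a", "c", "h", "m"]

Working:
Per-block:
  n0: def={c,h,m} ue=∅
  n1: def={c} ue={c,h}
  n2: def={a,h} ue={h}
  n3: def={k,m} ue={m}
  n4: def={a,c} ue={a,c}
  n5: def={d,m} ue=∅

Liveness:
  live n0: ∅→{c,h,m}
  live n1: {c,h,m}→{c,h,m}
  live n2: {c,h,m}→{a,c,h,m}
  live n3: {a,c,h,m}→{a,c,h,m}
  live n4: {a,c,h,m}→{c,h,m}
  live n5: ∅→∅

Interfere edges:
  a↔{c,h,k,m}
  c↔{a,h,k,m}
  d↔∅
  h↔{a,c,k,m}
  k↔{a,c,h,m}
  m↔{a,c,h,k}

N(k) = ["a", "c", "h", "m"]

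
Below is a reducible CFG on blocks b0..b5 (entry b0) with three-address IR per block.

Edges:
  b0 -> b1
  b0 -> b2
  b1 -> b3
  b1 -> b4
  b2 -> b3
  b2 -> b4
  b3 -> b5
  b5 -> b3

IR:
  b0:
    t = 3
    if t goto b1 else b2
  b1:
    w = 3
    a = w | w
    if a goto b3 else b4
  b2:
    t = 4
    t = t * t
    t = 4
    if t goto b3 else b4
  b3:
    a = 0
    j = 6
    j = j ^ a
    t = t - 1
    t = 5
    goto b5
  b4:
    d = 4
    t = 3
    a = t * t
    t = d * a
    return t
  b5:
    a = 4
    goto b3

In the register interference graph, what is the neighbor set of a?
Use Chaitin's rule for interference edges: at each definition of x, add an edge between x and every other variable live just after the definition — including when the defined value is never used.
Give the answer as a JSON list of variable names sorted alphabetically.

Per-block:
  b0 def {t} use ∅
  b1 def {a,w} use ∅
  b2 def {t} use ∅
  b3 def {a,j,t} use {t}
  b4 def {a,d,t} use ∅
  b5 def {a} use ∅

Backward fixpoint:
  b0: in=∅ out={t}
  b1: in={t} out={t}
  b2: in=∅ out={t}
  b3: in={t} out={t}
  b4: in=∅ out=∅
  b5: in={t} out={t}

Interference:
  a: {d,j,t}
  d: {a,t}
  j: {a,t}
  t: {a,d,j,w}
  w: {t}

N(a) = ["d", "j", "t"]

Answer: ["d", "j", "t"]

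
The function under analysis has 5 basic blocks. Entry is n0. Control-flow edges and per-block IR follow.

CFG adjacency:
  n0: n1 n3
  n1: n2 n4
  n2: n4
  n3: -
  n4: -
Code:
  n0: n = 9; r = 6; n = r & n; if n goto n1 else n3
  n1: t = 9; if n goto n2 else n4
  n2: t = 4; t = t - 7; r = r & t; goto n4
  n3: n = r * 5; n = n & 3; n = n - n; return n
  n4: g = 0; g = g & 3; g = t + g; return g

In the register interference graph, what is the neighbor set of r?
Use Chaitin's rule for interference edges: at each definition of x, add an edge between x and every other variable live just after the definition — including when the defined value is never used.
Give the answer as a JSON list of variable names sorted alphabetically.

Block summaries:
  n0: {n,r} / ∅
  n1: {t} / {n}
  n2: {r,t} / {r}
  n3: {n} / {r}
  n4: {g} / {t}

Backward fixpoint:
  live n0: ∅→{n,r}
  live n1: {n,r}→{r,t}
  live n2: {r}→{t}
  live n3: {r}→∅
  live n4: {t}→∅

Interference:
  g↔{t}
  n↔{r,t}
  r↔{n,t}
  t↔{g,n,r}

N(r) = ["n", "t"]

Answer: ["n", "t"]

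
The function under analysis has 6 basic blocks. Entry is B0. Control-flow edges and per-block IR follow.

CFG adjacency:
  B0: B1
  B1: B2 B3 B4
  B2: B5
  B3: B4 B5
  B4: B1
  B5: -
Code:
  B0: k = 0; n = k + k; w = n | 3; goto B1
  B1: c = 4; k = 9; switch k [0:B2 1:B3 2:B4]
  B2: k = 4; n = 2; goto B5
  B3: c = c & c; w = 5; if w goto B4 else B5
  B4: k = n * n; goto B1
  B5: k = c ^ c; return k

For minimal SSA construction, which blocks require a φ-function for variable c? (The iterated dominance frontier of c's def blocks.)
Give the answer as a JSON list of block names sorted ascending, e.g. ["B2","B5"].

Answer: ["B1", "B4", "B5"]

Derivation:
idom tree: B1←B0 B2←B1 B3←B1 B4←B1 B5←B1
Dom∩ at merges:
  B1: preds {B0,B4}: {B0} ∩ {B0,B1,B4} = {B0}; idom=B0
  B4: preds {B1,B3}: {B0,B1} ∩ {B0,B1,B3} = {B0,B1}; idom=B1
  B5: preds {B2,B3}: {B0,B1,B2} ∩ {B0,B1,B3} = {B0,B1}; idom=B1

DF derivation:
  join B1 pred B0: · stop@B0
  join B1 pred B4: B4→B1 stop@B0
  join B4 pred B1: · stop@B1
  join B4 pred B3: B3 stop@B1
  join B5 pred B2: B2 stop@B1
  join B5 pred B3: B3 stop@B1
  B0: DF=∅
  B1: DF={B1}
  B2: DF={B5}
  B3: DF={B4,B5}
  B4: DF={B1}
  B5: DF=∅

φ for c: defs {B1,B3}
  DF⁺ = {B1,B4,B5}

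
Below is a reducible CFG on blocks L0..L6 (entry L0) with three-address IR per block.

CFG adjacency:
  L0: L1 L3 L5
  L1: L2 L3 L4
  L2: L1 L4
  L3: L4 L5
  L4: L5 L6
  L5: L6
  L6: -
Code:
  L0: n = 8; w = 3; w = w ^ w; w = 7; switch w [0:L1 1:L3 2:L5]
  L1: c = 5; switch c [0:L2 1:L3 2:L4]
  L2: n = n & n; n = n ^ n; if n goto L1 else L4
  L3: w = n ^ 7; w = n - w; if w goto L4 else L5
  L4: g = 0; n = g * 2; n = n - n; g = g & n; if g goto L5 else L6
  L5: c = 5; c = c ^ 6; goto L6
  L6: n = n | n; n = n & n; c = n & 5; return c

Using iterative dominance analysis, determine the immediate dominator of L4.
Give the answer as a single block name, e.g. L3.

Answer: L0

Analysis:
idom tree: L1←L0 L2←L1 L3←L0 L4←L0 L5←L0 L6←L0
Dom at joins:
  L1: preds {L0,L2}: {L0} ∩ {L0,L1,L2} = {L0}; idom=L0
  L3: preds {L0,L1}: {L0} ∩ {L0,L1} = {L0}; idom=L0
  L4: preds {L1,L2,L3}: {L0,L1} ∩ {L0,L1,L2} ∩ {L0,L3} = {L0}; idom=L0
  L5: preds {L0,L3,L4}: {L0} ∩ {L0,L3} ∩ {L0,L4} = {L0}; idom=L0
  L6: preds {L4,L5}: {L0,L4} ∩ {L0,L5} = {L0}; idom=L0

idom(L4) = L0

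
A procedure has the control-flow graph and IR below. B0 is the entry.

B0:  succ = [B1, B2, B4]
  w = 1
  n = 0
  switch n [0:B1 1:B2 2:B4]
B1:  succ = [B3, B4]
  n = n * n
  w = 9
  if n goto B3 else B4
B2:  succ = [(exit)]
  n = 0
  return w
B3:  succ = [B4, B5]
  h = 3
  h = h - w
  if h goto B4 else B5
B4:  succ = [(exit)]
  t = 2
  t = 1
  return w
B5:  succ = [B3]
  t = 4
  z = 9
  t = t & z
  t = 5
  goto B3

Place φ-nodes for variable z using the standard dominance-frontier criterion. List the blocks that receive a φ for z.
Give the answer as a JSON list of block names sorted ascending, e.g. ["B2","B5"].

idom tree: B1←B0 B2←B0 B3←B1 B4←B0 B5←B3
Join-block Dom:
  B3: preds {B1,B5}: {B0,B1} ∩ {B0,B1,B3,B5} = {B0,B1}; idom=B1
  B4: preds {B0,B1,B3}: {B0} ∩ {B0,B1} ∩ {B0,B1,B3} = {B0}; idom=B0

Frontier:
  join B3 pred B1: · stop@B1
  join B3 pred B5: B5→B3 stop@B1
  join B4 pred B0: · stop@B0
  join B4 pred B1: B1 stop@B0
  join B4 pred B3: B3→B1 stop@B0
  B0 → ∅
  B1 → {B4}
  B2 → ∅
  B3 → {B3,B4}
  B4 → ∅
  B5 → {B3}

φ for z: defs {B5}
  DF⁺ = {B3,B4}

Answer: ["B3", "B4"]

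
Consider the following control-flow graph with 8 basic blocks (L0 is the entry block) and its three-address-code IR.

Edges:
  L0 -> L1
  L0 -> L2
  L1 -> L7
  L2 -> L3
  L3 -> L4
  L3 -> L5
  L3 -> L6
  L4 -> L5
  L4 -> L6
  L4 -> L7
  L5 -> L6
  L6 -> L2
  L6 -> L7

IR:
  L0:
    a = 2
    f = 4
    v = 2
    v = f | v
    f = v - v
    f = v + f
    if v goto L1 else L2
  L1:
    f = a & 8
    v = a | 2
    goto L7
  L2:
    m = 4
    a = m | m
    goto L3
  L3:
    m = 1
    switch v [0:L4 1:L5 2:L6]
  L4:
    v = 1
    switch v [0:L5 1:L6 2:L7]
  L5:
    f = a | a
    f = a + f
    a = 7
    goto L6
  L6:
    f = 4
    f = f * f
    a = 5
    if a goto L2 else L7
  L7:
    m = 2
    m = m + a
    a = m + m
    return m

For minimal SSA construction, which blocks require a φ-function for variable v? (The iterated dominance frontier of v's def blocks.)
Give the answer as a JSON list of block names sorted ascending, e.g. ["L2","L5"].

Answer: ["L2", "L5", "L6", "L7"]

Analysis:
idom tree: L1←L0 L2←L0 L3←L2 L4←L3 L5←L3 L6←L3 L7←L0
Dom∩ at merges:
  L2: preds {L0,L6}: {L0} ∩ {L0,L2,L3,L6} = {L0}; idom=L0
  L5: preds {L3,L4}: {L0,L2,L3} ∩ {L0,L2,L3,L4} = {L0,L2,L3}; idom=L3
  L6: preds {L3,L4,L5}: {L0,L2,L3} ∩ {L0,L2,L3,L4} ∩ {L0,L2,L3,L5} = {L0,L2,L3}; idom=L3
  L7: preds {L1,L4,L6}: {L0,L1} ∩ {L0,L2,L3,L4} ∩ {L0,L2,L3,L6} = {L0}; idom=L0

DF derivation:
  L2←L0: walk · to L0
  L2←L6: walk L6→L3→L2 to L0
  L5←L3: walk · to L3
  L5←L4: walk L4 to L3
  L6←L3: walk · to L3
  L6←L4: walk L4 to L3
  L6←L5: walk L5 to L3
  L7←L1: walk L1 to L0
  L7←L4: walk L4→L3→L2 to L0
  L7←L6: walk L6→L3→L2 to L0
  L0 → ∅
  L1 → {L7}
  L2 → {L2,L7}
  L3 → {L2,L7}
  L4 → {L5,L6,L7}
  L5 → {L6}
  L6 → {L2,L7}
  L7 → ∅

φ for v: defs {L0,L1,L4}
  DF⁺ = {L2,L5,L6,L7}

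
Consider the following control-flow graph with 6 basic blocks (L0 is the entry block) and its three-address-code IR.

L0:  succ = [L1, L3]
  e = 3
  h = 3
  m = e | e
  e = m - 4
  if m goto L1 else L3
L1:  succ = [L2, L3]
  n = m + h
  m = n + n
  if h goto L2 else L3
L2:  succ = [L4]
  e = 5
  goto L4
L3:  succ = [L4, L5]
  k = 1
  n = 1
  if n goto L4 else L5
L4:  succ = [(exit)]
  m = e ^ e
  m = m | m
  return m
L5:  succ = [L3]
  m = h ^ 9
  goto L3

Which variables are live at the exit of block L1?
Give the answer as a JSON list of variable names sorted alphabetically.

def/use:
  L0: {e,h,m} / ∅
  L1: {m,n} / {h,m}
  L2: {e} / ∅
  L3: {k,n} / ∅
  L4: {m} / {e}
  L5: {m} / {h}

Backward fixpoint:
  L0: in=∅ out={e,h,m}
  L1: in={e,h,m} out={e,h}
  L2: in=∅ out={e}
  L3: in={e,h} out={e,h}
  L4: in={e} out=∅
  L5: in={e,h} out={e,h}

live-out(L1) = ["e", "h"]

Answer: ["e", "h"]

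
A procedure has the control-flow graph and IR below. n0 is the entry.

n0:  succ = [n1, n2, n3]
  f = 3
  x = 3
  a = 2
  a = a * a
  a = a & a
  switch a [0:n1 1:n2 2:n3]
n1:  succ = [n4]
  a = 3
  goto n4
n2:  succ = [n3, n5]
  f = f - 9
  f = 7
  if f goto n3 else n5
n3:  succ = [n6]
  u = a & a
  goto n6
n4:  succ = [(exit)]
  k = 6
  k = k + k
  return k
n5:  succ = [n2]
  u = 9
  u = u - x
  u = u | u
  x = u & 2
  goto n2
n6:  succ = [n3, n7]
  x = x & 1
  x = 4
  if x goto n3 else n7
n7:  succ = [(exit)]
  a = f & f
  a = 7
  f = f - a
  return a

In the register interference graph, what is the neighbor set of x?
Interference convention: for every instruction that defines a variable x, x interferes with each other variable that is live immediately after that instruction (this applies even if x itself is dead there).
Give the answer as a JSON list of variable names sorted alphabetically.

Per-block:
  n0: def={a,f,x} ue=∅
  n1: def={a} ue=∅
  n2: def={f} ue={f}
  n3: def={u} ue={a}
  n4: def={k} ue=∅
  n5: def={u,x} ue={x}
  n6: def={x} ue={x}
  n7: def={a,f} ue={f}

Backward fixpoint:
  n0: in=∅ out={a,f,x}
  n1: in=∅ out=∅
  n2: in={a,f,x} out={a,f,x}
  n3: in={a,f,x} out={a,f,x}
  n4: in=∅ out=∅
  n5: in={a,f,x} out={a,f,x}
  n6: in={a,f,x} out={a,f,x}
  n7: in={f} out=∅

Interference:
  a — {f,u,x}
  f — {a,u,x}
  k — ∅
  u — {a,f,x}
  x — {a,f,u}

N(x) = ["a", "f", "u"]

Answer: ["a", "f", "u"]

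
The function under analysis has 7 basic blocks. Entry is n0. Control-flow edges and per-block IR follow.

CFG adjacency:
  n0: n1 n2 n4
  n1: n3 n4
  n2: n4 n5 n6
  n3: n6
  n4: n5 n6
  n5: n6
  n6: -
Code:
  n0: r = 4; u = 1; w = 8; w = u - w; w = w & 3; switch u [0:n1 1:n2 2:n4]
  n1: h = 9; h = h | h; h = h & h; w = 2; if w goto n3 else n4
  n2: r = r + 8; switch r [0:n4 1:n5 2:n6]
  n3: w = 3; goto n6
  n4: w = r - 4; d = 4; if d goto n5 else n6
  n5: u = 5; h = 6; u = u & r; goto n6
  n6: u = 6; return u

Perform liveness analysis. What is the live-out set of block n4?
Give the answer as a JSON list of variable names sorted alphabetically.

Block summaries:
  n0 def {r,u,w} use ∅
  n1 def {h,w} use ∅
  n2 def {r} use {r}
  n3 def {w} use ∅
  n4 def {d,w} use {r}
  n5 def {h,u} use {r}
  n6 def {u} use ∅

Liveness:
  n0: in=∅ out={r}
  n1: in={r} out={r}
  n2: in={r} out={r}
  n3: in=∅ out=∅
  n4: in={r} out={r}
  n5: in={r} out=∅
  n6: in=∅ out=∅

live-out(n4) = ["r"]

Answer: ["r"]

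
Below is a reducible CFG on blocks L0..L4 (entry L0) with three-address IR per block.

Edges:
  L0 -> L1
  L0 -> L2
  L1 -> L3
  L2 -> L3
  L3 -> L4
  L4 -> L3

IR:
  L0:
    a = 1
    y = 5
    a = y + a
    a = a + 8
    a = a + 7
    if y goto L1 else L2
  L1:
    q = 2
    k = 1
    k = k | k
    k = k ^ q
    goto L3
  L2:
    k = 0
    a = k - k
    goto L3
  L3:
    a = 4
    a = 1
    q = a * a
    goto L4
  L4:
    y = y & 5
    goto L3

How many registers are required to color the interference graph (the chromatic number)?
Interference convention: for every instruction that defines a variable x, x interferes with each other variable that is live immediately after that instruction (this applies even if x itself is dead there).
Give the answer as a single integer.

Block summaries:
  L0: def={a,y} ue=∅
  L1: def={k,q} ue=∅
  L2: def={a,k} ue=∅
  L3: def={a,q} ue=∅
  L4: def={y} ue={y}

Live sets:
  L0 li=∅ lo={y}
  L1 li={y} lo={y}
  L2 li={y} lo={y}
  L3 li={y} lo={y}
  L4 li={y} lo={y}

Conflict graph:
  a↔{y}
  k↔{q,y}
  q↔{k,y}
  y↔{a,k,q}

Chromatic number:
  lower bound: {k,q,y} mutually conflict ⇒ χ ≥ 3
  3-colouring: R0={y}  R1={a,k}  R2={q}
  χ = 3

Answer: 3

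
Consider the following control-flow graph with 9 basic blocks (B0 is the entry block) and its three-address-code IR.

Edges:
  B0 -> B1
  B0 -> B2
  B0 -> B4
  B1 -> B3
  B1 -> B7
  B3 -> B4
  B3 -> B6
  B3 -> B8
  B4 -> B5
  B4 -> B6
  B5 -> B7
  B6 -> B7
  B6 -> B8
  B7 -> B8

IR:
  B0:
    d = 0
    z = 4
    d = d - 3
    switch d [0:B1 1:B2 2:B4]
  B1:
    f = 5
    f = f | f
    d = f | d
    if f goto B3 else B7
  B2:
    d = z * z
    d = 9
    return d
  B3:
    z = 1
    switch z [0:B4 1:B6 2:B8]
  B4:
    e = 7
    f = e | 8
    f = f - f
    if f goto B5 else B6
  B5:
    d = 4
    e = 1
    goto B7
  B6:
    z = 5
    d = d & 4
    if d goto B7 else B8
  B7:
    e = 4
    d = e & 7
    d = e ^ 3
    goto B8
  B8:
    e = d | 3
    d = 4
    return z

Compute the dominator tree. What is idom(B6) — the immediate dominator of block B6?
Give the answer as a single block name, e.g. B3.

Answer: B0

Analysis:
idom tree: B1←B0 B2←B0 B3←B1 B4←B0 B5←B4 B6←B0 B7←B0 B8←B0
Dom∩ at merges:
  B4: preds {B0,B3}: {B0} ∩ {B0,B1,B3} = {B0}; idom=B0
  B6: preds {B3,B4}: {B0,B1,B3} ∩ {B0,B4} = {B0}; idom=B0
  B7: preds {B1,B5,B6}: {B0,B1} ∩ {B0,B4,B5} ∩ {B0,B6} = {B0}; idom=B0
  B8: preds {B3,B6,B7}: {B0,B1,B3} ∩ {B0,B6} ∩ {B0,B7} = {B0}; idom=B0

idom(B6) = B0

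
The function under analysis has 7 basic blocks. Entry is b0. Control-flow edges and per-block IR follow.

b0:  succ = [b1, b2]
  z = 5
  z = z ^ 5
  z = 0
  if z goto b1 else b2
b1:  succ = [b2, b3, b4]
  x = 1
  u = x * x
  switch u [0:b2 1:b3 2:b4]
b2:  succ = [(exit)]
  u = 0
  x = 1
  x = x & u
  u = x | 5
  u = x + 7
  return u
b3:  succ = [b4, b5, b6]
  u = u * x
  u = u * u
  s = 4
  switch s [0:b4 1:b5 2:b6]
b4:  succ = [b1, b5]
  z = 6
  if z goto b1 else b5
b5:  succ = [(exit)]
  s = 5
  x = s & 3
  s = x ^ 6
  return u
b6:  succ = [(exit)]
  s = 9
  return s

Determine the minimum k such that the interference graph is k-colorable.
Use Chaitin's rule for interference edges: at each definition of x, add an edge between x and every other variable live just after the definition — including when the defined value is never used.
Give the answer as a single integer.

def/use:
  b0: def={z} ue=∅
  b1: def={u,x} ue=∅
  b2: def={u,x} ue=∅
  b3: def={s,u} ue={u,x}
  b4: def={z} ue=∅
  b5: def={s,x} ue={u}
  b6: def={s} ue=∅

Live sets:
  b0 li=∅ lo=∅
  b1 li=∅ lo={u,x}
  b2 li=∅ lo=∅
  b3 li={u,x} lo={u}
  b4 li={u} lo={u}
  b5 li={u} lo=∅
  b6 li=∅ lo=∅

Interference:
  s↔{u}
  u↔{s,x,z}
  x↔{u}
  z↔{u}

Registers:
  lower bound: {s,u} mutually conflict ⇒ χ ≥ 2
  assign s→r1 u→r0 x→r1 z→r1 — no edge inside a register ⇒ χ ≤ 2
  χ = 2

Answer: 2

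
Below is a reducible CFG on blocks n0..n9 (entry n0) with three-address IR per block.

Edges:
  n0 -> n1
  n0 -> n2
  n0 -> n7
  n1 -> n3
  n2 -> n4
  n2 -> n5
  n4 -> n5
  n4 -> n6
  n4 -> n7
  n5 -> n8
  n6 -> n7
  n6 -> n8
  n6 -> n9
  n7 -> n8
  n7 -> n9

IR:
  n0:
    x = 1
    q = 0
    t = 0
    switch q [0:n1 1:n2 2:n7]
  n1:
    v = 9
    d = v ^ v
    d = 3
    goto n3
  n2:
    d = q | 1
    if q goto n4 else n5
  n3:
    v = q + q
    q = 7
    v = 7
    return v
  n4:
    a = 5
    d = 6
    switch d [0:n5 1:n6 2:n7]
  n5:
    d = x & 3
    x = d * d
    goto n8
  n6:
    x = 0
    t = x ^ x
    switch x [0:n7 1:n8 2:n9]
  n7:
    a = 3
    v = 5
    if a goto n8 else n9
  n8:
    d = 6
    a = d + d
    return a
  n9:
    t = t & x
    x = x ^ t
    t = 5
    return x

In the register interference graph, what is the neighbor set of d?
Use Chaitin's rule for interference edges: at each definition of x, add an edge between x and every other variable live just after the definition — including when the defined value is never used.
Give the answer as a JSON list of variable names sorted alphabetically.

Answer: ["q", "t", "x"]

Derivation:
def/use:
  n0: {q,t,x} / ∅
  n1: {d,v} / ∅
  n2: {d} / {q}
  n3: {q,v} / {q}
  n4: {a,d} / ∅
  n5: {d,x} / {x}
  n6: {t,x} / ∅
  n7: {a,v} / ∅
  n8: {a,d} / ∅
  n9: {t,x} / {t,x}

Live sets:
  n0 li=∅ lo={q,t,x}
  n1 li={q} lo={q}
  n2 li={q,t,x} lo={t,x}
  n3 li={q} lo=∅
  n4 li={t,x} lo={t,x}
  n5 li={x} lo=∅
  n6 li=∅ lo={t,x}
  n7 li={t,x} lo={t,x}
  n8 li=∅ lo=∅
  n9 li={t,x} lo=∅

Interference:
  a — {t,v,x}
  d — {q,t,x}
  q — {d,t,v,x}
  t — {a,d,q,v,x}
  v — {a,q,t,x}
  x — {a,d,q,t,v}

N(d) = ["q", "t", "x"]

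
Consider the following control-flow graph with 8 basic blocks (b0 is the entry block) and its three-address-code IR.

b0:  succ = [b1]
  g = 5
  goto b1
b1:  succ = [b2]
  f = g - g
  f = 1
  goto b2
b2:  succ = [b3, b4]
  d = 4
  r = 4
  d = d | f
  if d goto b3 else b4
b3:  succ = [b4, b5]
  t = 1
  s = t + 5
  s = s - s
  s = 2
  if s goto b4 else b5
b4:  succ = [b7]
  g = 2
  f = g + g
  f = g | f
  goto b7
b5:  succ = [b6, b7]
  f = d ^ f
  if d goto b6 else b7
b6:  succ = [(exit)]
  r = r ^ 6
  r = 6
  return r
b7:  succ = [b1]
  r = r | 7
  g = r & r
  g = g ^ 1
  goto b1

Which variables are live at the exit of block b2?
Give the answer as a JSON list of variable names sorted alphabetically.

Answer: ["d", "f", "r"]

Analysis:
def/use:
  b0: def={g} ue=∅
  b1: def={f} ue={g}
  b2: def={d,r} ue={f}
  b3: def={s,t} ue=∅
  b4: def={f,g} ue=∅
  b5: def={f} ue={d,f}
  b6: def={r} ue={r}
  b7: def={g,r} ue={r}

Live sets:
  live b0: ∅→{g}
  live b1: {g}→{f}
  live b2: {f}→{d,f,r}
  live b3: {d,f,r}→{d,f,r}
  live b4: {r}→{r}
  live b5: {d,f,r}→{r}
  live b6: {r}→∅
  live b7: {r}→{g}

live-out(b2) = ["d", "f", "r"]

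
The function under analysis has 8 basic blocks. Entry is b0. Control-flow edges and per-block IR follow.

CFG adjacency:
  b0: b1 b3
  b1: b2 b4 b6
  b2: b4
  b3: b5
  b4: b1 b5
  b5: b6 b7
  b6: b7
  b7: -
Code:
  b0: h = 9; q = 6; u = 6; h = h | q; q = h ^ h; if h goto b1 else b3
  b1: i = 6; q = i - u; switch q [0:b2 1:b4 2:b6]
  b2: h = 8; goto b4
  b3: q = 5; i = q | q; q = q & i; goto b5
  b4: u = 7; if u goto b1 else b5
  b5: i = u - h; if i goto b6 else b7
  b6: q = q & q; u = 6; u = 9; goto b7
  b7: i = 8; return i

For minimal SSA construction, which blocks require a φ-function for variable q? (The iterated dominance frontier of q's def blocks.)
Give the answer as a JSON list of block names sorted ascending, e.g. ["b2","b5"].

Answer: ["b1", "b5", "b6", "b7"]

Analysis:
idom tree: b1←b0 b2←b1 b3←b0 b4←b1 b5←b0 b6←b0 b7←b0
Dom at joins:
  b1: preds {b0,b4}: {b0} ∩ {b0,b1,b4} = {b0}; idom=b0
  b4: preds {b1,b2}: {b0,b1} ∩ {b0,b1,b2} = {b0,b1}; idom=b1
  b5: preds {b3,b4}: {b0,b3} ∩ {b0,b1,b4} = {b0}; idom=b0
  b6: preds {b1,b5}: {b0,b1} ∩ {b0,b5} = {b0}; idom=b0
  b7: preds {b5,b6}: {b0,b5} ∩ {b0,b6} = {b0}; idom=b0

Frontier:
  b1←b0: walk · to b0
  b1←b4: walk b4→b1 to b0
  b4←b1: walk · to b1
  b4←b2: walk b2 to b1
  b5←b3: walk b3 to b0
  b5←b4: walk b4→b1 to b0
  b6←b1: walk b1 to b0
  b6←b5: walk b5 to b0
  b7←b5: walk b5 to b0
  b7←b6: walk b6 to b0
  DF(b0)=∅
  DF(b1)={b1,b5,b6}
  DF(b2)={b4}
  DF(b3)={b5}
  DF(b4)={b1,b5}
  DF(b5)={b6,b7}
  DF(b6)={b7}
  DF(b7)=∅

φ for q: defs {b0,b1,b3,b6}
  DF⁺ = {b1,b5,b6,b7}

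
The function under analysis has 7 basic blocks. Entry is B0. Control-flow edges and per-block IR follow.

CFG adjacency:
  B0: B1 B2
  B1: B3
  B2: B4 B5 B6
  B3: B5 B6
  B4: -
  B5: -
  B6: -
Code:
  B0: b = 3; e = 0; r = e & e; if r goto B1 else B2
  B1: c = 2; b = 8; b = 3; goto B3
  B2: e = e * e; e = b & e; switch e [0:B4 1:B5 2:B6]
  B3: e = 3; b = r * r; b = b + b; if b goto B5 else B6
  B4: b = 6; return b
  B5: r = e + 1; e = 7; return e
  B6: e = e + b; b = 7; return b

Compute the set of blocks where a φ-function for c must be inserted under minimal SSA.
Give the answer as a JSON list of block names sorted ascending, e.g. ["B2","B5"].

idom tree: B1←B0 B2←B0 B3←B1 B4←B2 B5←B0 B6←B0
Join-block Dom:
  B5: preds {B2,B3}: {B0,B2} ∩ {B0,B1,B3} = {B0}; idom=B0
  B6: preds {B2,B3}: {B0,B2} ∩ {B0,B1,B3} = {B0}; idom=B0

DF derivation:
  join B5 pred B2: B2 stop@B0
  join B5 pred B3: B3→B1 stop@B0
  join B6 pred B2: B2 stop@B0
  join B6 pred B3: B3→B1 stop@B0
  B0: DF=∅
  B1: DF={B5,B6}
  B2: DF={B5,B6}
  B3: DF={B5,B6}
  B4: DF=∅
  B5: DF=∅
  B6: DF=∅

φ for c: defs {B1}
  DF⁺ = {B5,B6}

Answer: ["B5", "B6"]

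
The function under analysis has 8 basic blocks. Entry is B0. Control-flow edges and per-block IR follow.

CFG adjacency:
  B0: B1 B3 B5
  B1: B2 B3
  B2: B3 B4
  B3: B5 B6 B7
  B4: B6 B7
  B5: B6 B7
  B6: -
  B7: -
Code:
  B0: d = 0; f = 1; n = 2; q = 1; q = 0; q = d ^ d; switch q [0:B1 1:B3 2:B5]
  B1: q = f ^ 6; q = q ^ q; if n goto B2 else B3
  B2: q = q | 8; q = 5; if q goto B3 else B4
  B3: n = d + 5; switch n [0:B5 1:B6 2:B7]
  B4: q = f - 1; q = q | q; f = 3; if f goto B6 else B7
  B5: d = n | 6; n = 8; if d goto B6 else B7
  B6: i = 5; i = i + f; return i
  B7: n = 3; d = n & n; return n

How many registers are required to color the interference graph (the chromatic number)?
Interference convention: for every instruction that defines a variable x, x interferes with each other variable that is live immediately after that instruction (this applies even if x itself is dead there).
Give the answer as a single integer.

Answer: 4

Derivation:
def/use:
  B0: {d,f,n,q} / ∅
  B1: {q} / {f,n}
  B2: {q} / {q}
  B3: {n} / {d}
  B4: {f,q} / {f}
  B5: {d,n} / {n}
  B6: {i} / {f}
  B7: {d,n} / ∅

Backward fixpoint:
  live B0: ∅→{d,f,n}
  live B1: {d,f,n}→{d,f,q}
  live B2: {d,f,q}→{d,f}
  live B3: {d,f}→{f,n}
  live B4: {f}→{f}
  live B5: {f,n}→{f}
  live B6: {f}→∅
  live B7: ∅→∅

Interfere edges:
  d: {f,n,q}
  f: {d,i,n,q}
  i: {f}
  n: {d,f,q}
  q: {d,f,n}

Chromatic number:
  lower bound: {d,f,n,q} mutually conflict ⇒ χ ≥ 4
  assign d→R1 f→R0 i→R1 n→R2 q→R3 — no edge inside a register ⇒ χ ≤ 4
  χ = 4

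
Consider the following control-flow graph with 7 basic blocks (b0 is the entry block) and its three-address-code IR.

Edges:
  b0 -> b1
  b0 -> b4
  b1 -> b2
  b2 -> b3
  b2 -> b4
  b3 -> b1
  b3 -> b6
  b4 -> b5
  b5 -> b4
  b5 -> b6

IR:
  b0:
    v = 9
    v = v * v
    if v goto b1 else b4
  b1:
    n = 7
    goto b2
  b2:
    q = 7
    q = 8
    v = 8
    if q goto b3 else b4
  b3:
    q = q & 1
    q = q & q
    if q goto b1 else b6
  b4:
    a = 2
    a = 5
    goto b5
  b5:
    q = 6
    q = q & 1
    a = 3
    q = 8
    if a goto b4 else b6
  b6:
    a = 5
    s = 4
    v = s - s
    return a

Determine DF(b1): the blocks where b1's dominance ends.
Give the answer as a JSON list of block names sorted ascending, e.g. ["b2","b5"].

Answer: ["b1", "b4", "b6"]

Derivation:
idom tree: b1←b0 b2←b1 b3←b2 b4←b0 b5←b4 b6←b0
Dom at joins:
  b1: preds {b0,b3}: {b0} ∩ {b0,b1,b2,b3} = {b0}; idom=b0
  b4: preds {b0,b2,b5}: {b0} ∩ {b0,b1,b2} ∩ {b0,b4,b5} = {b0}; idom=b0
  b6: preds {b3,b5}: {b0,b1,b2,b3} ∩ {b0,b4,b5} = {b0}; idom=b0

Frontier:
  join b1 pred b0: · stop@b0
  join b1 pred b3: b3→b2→b1 stop@b0
  join b4 pred b0: · stop@b0
  join b4 pred b2: b2→b1 stop@b0
  join b4 pred b5: b5→b4 stop@b0
  join b6 pred b3: b3→b2→b1 stop@b0
  join b6 pred b5: b5→b4 stop@b0
  b0: DF=∅
  b1: DF={b1,b4,b6}
  b2: DF={b1,b4,b6}
  b3: DF={b1,b6}
  b4: DF={b4,b6}
  b5: DF={b4,b6}
  b6: DF=∅

DF(b1) = ["b1", "b4", "b6"]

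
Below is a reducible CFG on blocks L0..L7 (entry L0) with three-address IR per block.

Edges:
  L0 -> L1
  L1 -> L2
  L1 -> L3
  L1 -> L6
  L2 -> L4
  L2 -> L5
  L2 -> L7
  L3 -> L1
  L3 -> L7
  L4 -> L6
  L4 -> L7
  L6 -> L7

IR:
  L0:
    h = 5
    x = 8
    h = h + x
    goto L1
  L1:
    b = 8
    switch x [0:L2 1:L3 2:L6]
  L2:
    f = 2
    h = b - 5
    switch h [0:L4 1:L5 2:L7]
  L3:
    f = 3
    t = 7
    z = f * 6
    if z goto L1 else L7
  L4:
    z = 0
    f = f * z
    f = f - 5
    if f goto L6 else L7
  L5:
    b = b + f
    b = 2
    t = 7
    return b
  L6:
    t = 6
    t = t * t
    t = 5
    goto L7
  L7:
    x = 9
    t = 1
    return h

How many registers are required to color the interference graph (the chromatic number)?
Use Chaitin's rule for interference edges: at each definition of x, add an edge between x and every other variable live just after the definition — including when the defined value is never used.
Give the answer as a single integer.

Per-block:
  L0: {h,x} / ∅
  L1: {b} / {x}
  L2: {f,h} / {b}
  L3: {f,t,z} / ∅
  L4: {f,z} / {f}
  L5: {b,t} / {b,f}
  L6: {t} / ∅
  L7: {t,x} / {h}

Liveness:
  live L0: ∅→{h,x}
  live L1: {h,x}→{b,h,x}
  live L2: {b}→{b,f,h}
  live L3: {h,x}→{h,x}
  live L4: {f,h}→{h}
  live L5: {b,f}→∅
  live L6: {h}→{h}
  live L7: {h}→∅

Interference:
  b — {f,h,t,x}
  f — {b,h,t,x,z}
  h — {b,f,t,x,z}
  t — {b,f,h,x}
  x — {b,f,h,t,z}
  z — {f,h,x}

Registers:
  {b,f,h,t,x} pairwise interfere (5-clique) ⇒ χ ≥ 5
  5-colouring: r0={f}  r1={h}  r2={x}  r3={b,z}  r4={t}
  χ = 5

Answer: 5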